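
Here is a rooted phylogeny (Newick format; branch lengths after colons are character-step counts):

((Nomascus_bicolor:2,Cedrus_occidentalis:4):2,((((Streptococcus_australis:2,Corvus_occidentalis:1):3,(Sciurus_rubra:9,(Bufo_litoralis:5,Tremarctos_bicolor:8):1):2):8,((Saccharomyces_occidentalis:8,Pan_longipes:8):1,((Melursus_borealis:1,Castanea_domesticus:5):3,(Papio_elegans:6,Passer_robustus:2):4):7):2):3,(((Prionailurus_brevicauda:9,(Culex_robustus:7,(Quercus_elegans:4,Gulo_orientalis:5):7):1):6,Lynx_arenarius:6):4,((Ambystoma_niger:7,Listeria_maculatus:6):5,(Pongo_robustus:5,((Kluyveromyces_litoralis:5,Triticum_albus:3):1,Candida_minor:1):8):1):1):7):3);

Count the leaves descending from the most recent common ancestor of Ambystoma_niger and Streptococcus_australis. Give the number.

The MRCA of Ambystoma_niger and Streptococcus_australis is the node subtending ((((Streptococcus_australis,Corvus_occidentalis),(Sciurus_rubra,(Bufo_litoralis,Tremarctos_bicolor))),((Saccharomyces_occidentalis,Pan_longipes),((Melursus_borealis,Castanea_domesticus),(Papio_elegans,Passer_robustus)))),(((Prionailurus_brevicauda,(Culex_robustus,(Quercus_elegans,Gulo_orientalis))),Lynx_arenarius),((Ambystoma_niger,Listeria_maculatus),(Pongo_robustus,((Kluyveromyces_litoralis,Triticum_albus),Candida_minor))))).
That clade contains 22 terminal taxa: Ambystoma_niger, Bufo_litoralis, Candida_minor, Castanea_domesticus, Corvus_occidentalis, Culex_robustus, Gulo_orientalis, Kluyveromyces_litoralis, Listeria_maculatus, Lynx_arenarius, Melursus_borealis, Pan_longipes, Papio_elegans, Passer_robustus, Pongo_robustus, Prionailurus_brevicauda, Quercus_elegans, Saccharomyces_occidentalis, Sciurus_rubra, Streptococcus_australis, Tremarctos_bicolor, Triticum_albus.

22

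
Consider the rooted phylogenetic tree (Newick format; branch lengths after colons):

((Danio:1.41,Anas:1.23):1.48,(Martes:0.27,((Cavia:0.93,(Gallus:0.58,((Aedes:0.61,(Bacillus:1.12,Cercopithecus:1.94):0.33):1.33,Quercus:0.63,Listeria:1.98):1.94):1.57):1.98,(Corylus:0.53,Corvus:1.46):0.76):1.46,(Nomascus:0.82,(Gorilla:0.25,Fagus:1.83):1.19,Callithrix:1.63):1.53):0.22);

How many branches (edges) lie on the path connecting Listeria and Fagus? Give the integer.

8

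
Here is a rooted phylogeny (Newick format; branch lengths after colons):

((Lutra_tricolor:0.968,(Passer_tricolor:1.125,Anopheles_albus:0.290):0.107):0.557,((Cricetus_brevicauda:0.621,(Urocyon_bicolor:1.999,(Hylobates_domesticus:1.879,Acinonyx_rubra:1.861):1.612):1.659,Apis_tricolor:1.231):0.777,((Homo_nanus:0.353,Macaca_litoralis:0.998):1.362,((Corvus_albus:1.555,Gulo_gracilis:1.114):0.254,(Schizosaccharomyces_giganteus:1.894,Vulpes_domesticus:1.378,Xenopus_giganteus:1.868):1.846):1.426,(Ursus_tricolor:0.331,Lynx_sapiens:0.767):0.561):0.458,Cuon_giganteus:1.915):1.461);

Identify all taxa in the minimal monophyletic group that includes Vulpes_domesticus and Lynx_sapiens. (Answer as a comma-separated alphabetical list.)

Corvus_albus, Gulo_gracilis, Homo_nanus, Lynx_sapiens, Macaca_litoralis, Schizosaccharomyces_giganteus, Ursus_tricolor, Vulpes_domesticus, Xenopus_giganteus

Tracing Vulpes_domesticus: it sits inside (Schizosaccharomyces_giganteus,Vulpes_domesticus,Xenopus_giganteus).
Tracing Lynx_sapiens: it sits inside (Ursus_tricolor,Lynx_sapiens).
The smallest clade enclosing both is ((Homo_nanus,Macaca_litoralis),((Corvus_albus,Gulo_gracilis),(Schizosaccharomyces_giganteus,Vulpes_domesticus,Xenopus_giganteus)),(Ursus_tricolor,Lynx_sapiens)); the answer is its 9 terminal taxa in alphabetical order.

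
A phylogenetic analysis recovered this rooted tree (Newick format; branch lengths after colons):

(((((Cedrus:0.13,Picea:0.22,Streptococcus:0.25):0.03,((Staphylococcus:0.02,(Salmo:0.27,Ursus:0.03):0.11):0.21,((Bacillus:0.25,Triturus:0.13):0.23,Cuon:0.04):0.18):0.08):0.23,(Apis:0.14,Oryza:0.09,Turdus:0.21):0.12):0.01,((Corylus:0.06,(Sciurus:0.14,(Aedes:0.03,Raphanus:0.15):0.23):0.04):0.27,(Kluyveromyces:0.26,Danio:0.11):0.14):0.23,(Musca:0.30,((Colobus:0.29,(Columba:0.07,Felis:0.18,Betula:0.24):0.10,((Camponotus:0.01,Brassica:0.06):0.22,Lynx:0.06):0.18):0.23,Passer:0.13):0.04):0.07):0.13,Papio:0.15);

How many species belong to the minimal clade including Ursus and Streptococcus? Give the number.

The MRCA of Ursus and Streptococcus is the node subtending ((Cedrus,Picea,Streptococcus),((Staphylococcus,(Salmo,Ursus)),((Bacillus,Triturus),Cuon))).
That clade contains 9 terminal taxa: Bacillus, Cedrus, Cuon, Picea, Salmo, Staphylococcus, Streptococcus, Triturus, Ursus.

9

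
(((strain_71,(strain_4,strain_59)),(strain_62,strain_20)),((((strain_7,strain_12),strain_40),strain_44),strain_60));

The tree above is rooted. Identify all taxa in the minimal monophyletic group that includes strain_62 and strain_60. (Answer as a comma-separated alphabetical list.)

Tracing strain_62: it sits inside (strain_62,strain_20).
Tracing strain_60: it sits inside ((((strain_7,strain_12),strain_40),strain_44),strain_60).
The smallest clade enclosing both is the whole tree (their MRCA is the root), so the answer is all 10 tips in alphabetical order.

strain_12, strain_20, strain_4, strain_40, strain_44, strain_59, strain_60, strain_62, strain_7, strain_71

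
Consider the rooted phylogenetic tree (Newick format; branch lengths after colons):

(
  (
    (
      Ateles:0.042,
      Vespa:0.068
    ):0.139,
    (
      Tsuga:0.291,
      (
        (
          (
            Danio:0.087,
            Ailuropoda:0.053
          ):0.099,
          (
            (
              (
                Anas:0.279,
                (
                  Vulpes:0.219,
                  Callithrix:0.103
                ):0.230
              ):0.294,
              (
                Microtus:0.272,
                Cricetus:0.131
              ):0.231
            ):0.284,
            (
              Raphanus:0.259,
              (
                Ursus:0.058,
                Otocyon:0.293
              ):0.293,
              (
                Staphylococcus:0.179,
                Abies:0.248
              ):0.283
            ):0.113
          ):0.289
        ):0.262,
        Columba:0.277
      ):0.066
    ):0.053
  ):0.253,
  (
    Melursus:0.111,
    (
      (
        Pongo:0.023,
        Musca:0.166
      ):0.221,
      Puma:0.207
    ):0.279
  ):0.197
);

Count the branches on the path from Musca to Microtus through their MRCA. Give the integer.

12

The MRCA of Musca and Microtus is the root of the tree.
From Musca up to that node: 4 branches. From Microtus up to the same node: 8 branches. Total: 4 + 8 = 12.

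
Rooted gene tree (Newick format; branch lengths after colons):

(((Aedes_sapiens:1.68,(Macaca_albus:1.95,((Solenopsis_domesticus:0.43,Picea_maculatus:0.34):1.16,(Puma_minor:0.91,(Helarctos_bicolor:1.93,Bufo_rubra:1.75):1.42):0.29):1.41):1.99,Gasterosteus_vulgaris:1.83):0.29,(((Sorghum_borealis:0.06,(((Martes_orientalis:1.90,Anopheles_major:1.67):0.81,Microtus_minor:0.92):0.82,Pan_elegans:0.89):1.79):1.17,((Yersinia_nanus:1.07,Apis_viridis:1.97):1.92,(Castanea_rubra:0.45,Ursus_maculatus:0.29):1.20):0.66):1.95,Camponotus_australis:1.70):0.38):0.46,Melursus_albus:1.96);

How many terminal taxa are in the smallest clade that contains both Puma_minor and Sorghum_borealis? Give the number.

18

The MRCA of Puma_minor and Sorghum_borealis is the node subtending ((Aedes_sapiens,(Macaca_albus,((Solenopsis_domesticus,Picea_maculatus),(Puma_minor,(Helarctos_bicolor,Bufo_rubra)))),Gasterosteus_vulgaris),(((Sorghum_borealis,(((Martes_orientalis,Anopheles_major),Microtus_minor),Pan_elegans)),((Yersinia_nanus,Apis_viridis),(Castanea_rubra,Ursus_maculatus))),Camponotus_australis)).
That clade contains 18 terminal taxa: Aedes_sapiens, Anopheles_major, Apis_viridis, Bufo_rubra, Camponotus_australis, Castanea_rubra, Gasterosteus_vulgaris, Helarctos_bicolor, Macaca_albus, Martes_orientalis, Microtus_minor, Pan_elegans, Picea_maculatus, Puma_minor, Solenopsis_domesticus, Sorghum_borealis, Ursus_maculatus, Yersinia_nanus.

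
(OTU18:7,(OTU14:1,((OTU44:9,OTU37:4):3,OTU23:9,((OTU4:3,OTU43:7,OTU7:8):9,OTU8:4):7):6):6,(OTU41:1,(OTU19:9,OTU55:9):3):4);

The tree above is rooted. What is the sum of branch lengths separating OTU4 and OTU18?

38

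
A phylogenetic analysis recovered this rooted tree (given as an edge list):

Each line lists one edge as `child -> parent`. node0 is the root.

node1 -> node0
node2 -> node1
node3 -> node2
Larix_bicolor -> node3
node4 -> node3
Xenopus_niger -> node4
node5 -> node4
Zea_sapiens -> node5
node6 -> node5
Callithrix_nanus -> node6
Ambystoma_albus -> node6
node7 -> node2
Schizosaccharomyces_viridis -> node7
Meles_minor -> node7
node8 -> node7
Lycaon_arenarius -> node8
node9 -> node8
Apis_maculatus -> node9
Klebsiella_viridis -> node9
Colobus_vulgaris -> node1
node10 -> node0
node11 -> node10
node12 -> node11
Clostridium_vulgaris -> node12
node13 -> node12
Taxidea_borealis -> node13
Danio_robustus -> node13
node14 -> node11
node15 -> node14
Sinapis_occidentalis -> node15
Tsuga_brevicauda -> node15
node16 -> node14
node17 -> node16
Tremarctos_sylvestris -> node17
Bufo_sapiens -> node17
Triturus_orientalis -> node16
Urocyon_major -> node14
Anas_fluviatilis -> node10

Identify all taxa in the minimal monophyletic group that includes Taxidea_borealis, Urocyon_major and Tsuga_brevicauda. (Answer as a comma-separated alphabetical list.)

Bufo_sapiens, Clostridium_vulgaris, Danio_robustus, Sinapis_occidentalis, Taxidea_borealis, Tremarctos_sylvestris, Triturus_orientalis, Tsuga_brevicauda, Urocyon_major

Tracing Taxidea_borealis: it sits inside (Taxidea_borealis,Danio_robustus).
Tracing Urocyon_major: it sits inside ((Sinapis_occidentalis,Tsuga_brevicauda),((Tremarctos_sylvestris,Bufo_sapiens),Triturus_orientalis),Urocyon_major).
Tracing Tsuga_brevicauda: it sits inside (Sinapis_occidentalis,Tsuga_brevicauda).
The smallest clade enclosing all 3 is ((Clostridium_vulgaris,(Taxidea_borealis,Danio_robustus)),((Sinapis_occidentalis,Tsuga_brevicauda),((Tremarctos_sylvestris,Bufo_sapiens),Triturus_orientalis),Urocyon_major)); the answer is its 9 terminal taxa in alphabetical order.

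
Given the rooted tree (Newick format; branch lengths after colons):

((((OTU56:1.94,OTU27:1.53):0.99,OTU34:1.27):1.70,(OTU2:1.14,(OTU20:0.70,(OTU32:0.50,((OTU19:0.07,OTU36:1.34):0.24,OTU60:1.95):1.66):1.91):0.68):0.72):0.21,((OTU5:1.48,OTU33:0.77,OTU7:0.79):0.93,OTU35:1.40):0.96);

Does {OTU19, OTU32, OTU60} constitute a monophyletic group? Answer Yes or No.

The MRCA of the listed taxa subtends (OTU32,((OTU19,OTU36),OTU60)).
That clade also contains OTU36, which is not in the proposed group, so the group is not monophyletic.

No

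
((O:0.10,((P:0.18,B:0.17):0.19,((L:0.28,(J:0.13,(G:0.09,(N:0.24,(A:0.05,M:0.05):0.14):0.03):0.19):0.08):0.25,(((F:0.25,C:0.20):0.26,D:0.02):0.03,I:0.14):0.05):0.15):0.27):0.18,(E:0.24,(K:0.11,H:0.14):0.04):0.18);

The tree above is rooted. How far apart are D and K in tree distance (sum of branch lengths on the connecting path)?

1.03

The path runs D → … → MRCA → … → K; the MRCA is the root of the tree.
Branch lengths along that path: 0.02 + 0.03 + 0.05 + 0.15 + 0.27 + 0.18 + 0.18 + 0.04 + 0.11 = 1.03.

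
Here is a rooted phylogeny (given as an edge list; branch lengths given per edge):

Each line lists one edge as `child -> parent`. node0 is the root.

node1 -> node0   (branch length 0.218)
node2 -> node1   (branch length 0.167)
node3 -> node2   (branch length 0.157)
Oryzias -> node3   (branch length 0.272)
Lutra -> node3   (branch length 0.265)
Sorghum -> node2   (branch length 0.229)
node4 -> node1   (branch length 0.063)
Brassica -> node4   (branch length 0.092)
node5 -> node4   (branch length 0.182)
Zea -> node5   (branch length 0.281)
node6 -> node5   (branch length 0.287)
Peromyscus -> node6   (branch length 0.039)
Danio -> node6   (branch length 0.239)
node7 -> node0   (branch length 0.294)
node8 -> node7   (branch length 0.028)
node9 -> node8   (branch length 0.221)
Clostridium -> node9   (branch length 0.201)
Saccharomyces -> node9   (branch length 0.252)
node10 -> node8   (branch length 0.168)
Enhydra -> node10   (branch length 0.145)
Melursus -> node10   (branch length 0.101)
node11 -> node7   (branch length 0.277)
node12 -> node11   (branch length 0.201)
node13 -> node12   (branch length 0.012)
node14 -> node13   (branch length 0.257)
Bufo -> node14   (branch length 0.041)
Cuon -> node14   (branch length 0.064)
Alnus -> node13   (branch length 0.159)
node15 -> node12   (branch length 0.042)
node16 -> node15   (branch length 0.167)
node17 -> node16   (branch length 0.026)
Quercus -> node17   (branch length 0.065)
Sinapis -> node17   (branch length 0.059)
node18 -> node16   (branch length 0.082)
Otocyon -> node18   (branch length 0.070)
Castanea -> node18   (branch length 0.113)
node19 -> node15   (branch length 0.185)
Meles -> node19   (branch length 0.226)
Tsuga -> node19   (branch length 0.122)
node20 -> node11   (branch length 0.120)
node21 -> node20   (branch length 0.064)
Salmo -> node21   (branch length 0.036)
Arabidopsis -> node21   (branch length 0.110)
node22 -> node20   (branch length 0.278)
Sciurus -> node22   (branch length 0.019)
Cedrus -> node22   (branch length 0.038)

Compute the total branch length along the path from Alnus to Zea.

1.687

The path runs Alnus → … → MRCA → … → Zea; the MRCA is the root of the tree.
Branch lengths along that path: 0.159 + 0.012 + 0.201 + 0.277 + 0.294 + 0.218 + 0.063 + 0.182 + 0.281 = 1.687.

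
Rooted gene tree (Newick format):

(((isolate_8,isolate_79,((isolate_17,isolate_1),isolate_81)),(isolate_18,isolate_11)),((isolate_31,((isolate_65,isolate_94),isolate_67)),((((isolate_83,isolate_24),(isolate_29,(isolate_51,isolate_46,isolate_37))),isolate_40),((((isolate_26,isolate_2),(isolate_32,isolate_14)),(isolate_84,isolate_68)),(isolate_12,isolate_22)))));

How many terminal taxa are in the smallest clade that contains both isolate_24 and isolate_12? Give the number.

The MRCA of isolate_24 and isolate_12 is the node subtending ((((isolate_83,isolate_24),(isolate_29,(isolate_51,isolate_46,isolate_37))),isolate_40),((((isolate_26,isolate_2),(isolate_32,isolate_14)),(isolate_84,isolate_68)),(isolate_12,isolate_22))).
That clade contains 15 terminal taxa: isolate_12, isolate_14, isolate_2, isolate_22, isolate_24, isolate_26, isolate_29, isolate_32, isolate_37, isolate_40, isolate_46, isolate_51, isolate_68, isolate_83, isolate_84.

15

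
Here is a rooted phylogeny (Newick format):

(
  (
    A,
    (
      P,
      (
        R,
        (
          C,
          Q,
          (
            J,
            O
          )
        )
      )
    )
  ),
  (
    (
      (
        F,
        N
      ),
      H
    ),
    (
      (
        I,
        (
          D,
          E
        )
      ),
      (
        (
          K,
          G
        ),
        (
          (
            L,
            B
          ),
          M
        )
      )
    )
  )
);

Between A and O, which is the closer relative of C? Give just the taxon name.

The MRCA of C and O subtends (C,Q,(J,O)) (4 taxa).
The MRCA of C and A subtends (A,(P,(R,(C,Q,(J,O))))) (7 taxa).
The first is nested inside the second, so C shares a more recent common ancestor with O.

O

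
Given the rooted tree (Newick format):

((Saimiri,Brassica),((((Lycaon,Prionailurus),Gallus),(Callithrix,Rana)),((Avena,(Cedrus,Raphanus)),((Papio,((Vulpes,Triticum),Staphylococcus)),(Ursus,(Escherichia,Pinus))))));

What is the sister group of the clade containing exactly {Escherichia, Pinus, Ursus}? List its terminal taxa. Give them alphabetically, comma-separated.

Papio, Staphylococcus, Triticum, Vulpes

The clade containing exactly {Escherichia, Pinus, Ursus} attaches to the tree at the node subtending ((Papio,((Vulpes,Triticum),Staphylococcus)),(Ursus,(Escherichia,Pinus))).
The other lineage descending from that same node — the sister group — is (Papio,((Vulpes,Triticum),Staphylococcus)); its 4 tips in alphabetical order are the answer.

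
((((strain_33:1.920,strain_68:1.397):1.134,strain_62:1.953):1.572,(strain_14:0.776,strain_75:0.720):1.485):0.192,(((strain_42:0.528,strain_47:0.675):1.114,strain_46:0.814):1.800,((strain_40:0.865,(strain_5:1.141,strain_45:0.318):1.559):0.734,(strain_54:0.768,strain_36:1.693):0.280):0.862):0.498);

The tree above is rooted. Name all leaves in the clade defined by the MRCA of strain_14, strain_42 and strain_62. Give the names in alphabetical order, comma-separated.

strain_14, strain_33, strain_36, strain_40, strain_42, strain_45, strain_46, strain_47, strain_5, strain_54, strain_62, strain_68, strain_75

Tracing strain_14: it sits inside (strain_14,strain_75).
Tracing strain_42: it sits inside (strain_42,strain_47).
Tracing strain_62: it sits inside ((strain_33,strain_68),strain_62).
The smallest clade enclosing all 3 is the whole tree (their MRCA is the root), so the answer is all 13 tips in alphabetical order.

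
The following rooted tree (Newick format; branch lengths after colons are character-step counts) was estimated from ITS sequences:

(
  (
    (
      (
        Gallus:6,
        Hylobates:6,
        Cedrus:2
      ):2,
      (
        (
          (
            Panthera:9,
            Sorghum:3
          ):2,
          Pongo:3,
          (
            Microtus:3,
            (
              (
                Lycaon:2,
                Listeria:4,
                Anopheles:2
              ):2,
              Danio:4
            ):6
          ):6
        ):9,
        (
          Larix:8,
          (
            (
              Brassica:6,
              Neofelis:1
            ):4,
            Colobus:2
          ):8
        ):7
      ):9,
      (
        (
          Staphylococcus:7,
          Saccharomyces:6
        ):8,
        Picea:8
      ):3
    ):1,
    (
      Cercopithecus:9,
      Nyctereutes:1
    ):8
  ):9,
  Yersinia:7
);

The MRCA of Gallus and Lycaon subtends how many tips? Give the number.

The MRCA of Gallus and Lycaon is the node subtending ((Gallus,Hylobates,Cedrus),(((Panthera,Sorghum),Pongo,(Microtus,((Lycaon,Listeria,Anopheles),Danio))),(Larix,((Brassica,Neofelis),Colobus))),((Staphylococcus,Saccharomyces),Picea)).
That clade contains 18 terminal taxa: Anopheles, Brassica, Cedrus, Colobus, Danio, Gallus, Hylobates, Larix, Listeria, Lycaon, Microtus, Neofelis, Panthera, Picea, Pongo, Saccharomyces, Sorghum, Staphylococcus.

18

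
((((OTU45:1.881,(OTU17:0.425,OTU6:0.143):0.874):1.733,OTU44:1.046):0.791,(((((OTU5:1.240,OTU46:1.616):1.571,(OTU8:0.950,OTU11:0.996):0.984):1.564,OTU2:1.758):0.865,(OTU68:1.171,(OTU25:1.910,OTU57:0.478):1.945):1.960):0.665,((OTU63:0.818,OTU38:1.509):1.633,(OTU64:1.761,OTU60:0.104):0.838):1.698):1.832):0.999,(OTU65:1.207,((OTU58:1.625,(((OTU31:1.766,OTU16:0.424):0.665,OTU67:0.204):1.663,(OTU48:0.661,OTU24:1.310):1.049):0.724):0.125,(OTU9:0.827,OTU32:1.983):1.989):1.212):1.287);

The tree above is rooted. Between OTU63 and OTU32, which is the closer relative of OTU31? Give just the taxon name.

The MRCA of OTU31 and OTU32 subtends ((OTU58,(((OTU31,OTU16),OTU67),(OTU48,OTU24))),(OTU9,OTU32)) (8 taxa).
The MRCA of OTU31 and OTU63 is the root, subtending the entire tree (25 taxa).
The first is nested inside the second, so OTU31 shares a more recent common ancestor with OTU32.

OTU32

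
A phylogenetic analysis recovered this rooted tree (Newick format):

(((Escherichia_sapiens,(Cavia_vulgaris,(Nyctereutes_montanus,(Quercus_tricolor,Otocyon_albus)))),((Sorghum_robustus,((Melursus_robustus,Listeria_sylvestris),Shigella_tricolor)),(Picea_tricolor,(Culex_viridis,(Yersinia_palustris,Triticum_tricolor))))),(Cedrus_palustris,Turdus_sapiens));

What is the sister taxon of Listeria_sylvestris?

Melursus_robustus

Listeria_sylvestris attaches to the tree at the node subtending (Melursus_robustus,Listeria_sylvestris).
The other lineage descending from that same node — the sister group — is the single tip Melursus_robustus.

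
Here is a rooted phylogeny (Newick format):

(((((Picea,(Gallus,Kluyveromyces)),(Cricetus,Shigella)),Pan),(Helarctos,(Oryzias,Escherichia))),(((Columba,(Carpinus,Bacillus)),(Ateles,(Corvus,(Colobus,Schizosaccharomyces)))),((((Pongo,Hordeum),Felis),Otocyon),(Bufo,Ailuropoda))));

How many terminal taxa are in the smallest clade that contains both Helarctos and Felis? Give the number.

22

The MRCA of Helarctos and Felis is the root, so the clade is the entire tree.
That clade contains 22 terminal taxa: Ailuropoda, Ateles, Bacillus, Bufo, Carpinus, Colobus, Columba, Corvus, Cricetus, Escherichia, Felis, Gallus, Helarctos, Hordeum, Kluyveromyces, Oryzias, Otocyon, Pan, Picea, Pongo, Schizosaccharomyces, Shigella.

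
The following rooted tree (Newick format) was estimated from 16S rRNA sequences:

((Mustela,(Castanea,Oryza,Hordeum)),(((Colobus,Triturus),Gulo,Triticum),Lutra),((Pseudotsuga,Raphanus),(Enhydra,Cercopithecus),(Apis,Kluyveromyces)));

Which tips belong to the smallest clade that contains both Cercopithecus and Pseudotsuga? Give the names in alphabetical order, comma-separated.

Apis, Cercopithecus, Enhydra, Kluyveromyces, Pseudotsuga, Raphanus

Tracing Cercopithecus: it sits inside (Enhydra,Cercopithecus).
Tracing Pseudotsuga: it sits inside (Pseudotsuga,Raphanus).
The smallest clade enclosing both is ((Pseudotsuga,Raphanus),(Enhydra,Cercopithecus),(Apis,Kluyveromyces)); the answer is its 6 terminal taxa in alphabetical order.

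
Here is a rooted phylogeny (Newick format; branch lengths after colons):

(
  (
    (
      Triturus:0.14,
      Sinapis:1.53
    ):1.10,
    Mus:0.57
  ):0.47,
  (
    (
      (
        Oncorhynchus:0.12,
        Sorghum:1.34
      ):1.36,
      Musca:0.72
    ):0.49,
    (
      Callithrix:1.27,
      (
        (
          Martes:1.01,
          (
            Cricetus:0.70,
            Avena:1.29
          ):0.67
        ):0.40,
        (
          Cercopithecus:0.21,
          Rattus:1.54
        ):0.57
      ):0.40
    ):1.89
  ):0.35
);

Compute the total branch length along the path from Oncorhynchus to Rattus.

6.37

The path runs Oncorhynchus → … → MRCA → … → Rattus; the MRCA is the node subtending (((Oncorhynchus,Sorghum),Musca),(Callithrix,((Martes,(Cricetus,Avena)),(Cercopithecus,Rattus)))).
Branch lengths along that path: 0.12 + 1.36 + 0.49 + 1.89 + 0.40 + 0.57 + 1.54 = 6.37.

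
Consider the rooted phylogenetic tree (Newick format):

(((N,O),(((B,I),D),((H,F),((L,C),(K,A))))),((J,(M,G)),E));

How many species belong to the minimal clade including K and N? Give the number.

The MRCA of K and N is the node subtending ((N,O),(((B,I),D),((H,F),((L,C),(K,A))))).
That clade contains 11 terminal taxa: A, B, C, D, F, H, I, K, L, N, O.

11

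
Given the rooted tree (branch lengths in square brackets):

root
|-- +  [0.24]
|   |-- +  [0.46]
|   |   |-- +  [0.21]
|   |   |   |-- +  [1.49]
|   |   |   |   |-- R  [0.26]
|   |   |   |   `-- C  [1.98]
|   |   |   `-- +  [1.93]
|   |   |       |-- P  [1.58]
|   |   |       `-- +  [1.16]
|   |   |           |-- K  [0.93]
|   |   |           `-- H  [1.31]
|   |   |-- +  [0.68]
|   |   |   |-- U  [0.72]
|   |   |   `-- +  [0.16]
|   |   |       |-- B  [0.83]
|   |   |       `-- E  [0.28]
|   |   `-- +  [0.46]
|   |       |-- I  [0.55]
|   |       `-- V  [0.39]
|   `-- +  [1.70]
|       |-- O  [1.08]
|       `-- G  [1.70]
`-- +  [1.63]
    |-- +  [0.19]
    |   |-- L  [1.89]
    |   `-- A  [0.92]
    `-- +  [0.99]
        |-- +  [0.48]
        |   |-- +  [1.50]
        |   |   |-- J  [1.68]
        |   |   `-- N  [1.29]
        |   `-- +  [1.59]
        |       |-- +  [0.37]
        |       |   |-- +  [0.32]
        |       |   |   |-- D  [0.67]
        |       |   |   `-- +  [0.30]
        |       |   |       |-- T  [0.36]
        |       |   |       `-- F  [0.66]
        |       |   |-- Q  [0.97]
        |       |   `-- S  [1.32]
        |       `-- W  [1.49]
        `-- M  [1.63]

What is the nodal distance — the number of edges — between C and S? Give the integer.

The MRCA of C and S is the root of the tree.
From C up to that node: 5 branches. From S up to the same node: 6 branches. Total: 5 + 6 = 11.

11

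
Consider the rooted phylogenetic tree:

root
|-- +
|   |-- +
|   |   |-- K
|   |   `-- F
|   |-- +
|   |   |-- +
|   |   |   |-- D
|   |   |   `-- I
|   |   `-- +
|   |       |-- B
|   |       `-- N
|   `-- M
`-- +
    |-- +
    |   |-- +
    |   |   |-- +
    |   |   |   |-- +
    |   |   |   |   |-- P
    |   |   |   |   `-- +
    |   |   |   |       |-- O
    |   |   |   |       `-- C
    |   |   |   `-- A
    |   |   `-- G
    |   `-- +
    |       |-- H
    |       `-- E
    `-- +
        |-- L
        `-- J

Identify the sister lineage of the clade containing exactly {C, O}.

P

The clade containing exactly {C, O} attaches to the tree at the node subtending (P,(O,C)).
The other lineage descending from that same node — the sister group — is the single tip P.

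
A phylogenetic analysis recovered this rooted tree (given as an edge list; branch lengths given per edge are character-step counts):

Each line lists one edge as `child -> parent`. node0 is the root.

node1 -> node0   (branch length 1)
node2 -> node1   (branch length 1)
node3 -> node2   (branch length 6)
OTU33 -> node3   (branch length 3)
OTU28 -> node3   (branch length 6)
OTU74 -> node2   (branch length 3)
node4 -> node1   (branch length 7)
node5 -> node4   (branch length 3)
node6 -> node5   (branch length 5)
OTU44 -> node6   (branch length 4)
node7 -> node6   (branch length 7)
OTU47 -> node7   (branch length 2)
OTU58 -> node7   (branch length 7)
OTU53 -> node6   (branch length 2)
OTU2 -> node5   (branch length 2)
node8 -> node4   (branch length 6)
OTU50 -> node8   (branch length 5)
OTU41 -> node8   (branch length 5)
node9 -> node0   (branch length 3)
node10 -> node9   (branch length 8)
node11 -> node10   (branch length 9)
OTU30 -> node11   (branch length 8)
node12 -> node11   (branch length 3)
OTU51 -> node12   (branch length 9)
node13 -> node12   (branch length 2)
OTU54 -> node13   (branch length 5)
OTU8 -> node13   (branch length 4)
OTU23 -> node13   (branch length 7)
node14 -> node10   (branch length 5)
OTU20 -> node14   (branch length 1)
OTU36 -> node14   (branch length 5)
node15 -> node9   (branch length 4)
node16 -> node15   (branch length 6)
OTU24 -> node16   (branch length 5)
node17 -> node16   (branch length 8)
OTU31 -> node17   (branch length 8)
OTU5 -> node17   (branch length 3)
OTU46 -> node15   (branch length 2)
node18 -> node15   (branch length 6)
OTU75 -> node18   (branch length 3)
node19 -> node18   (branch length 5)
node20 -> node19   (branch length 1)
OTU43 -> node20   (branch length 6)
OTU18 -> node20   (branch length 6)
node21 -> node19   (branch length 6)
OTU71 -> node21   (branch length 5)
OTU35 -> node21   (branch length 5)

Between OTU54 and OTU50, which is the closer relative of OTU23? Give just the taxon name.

OTU54

The MRCA of OTU23 and OTU54 subtends (OTU54,OTU8,OTU23) (3 taxa).
The MRCA of OTU23 and OTU50 is the root, subtending the entire tree (26 taxa).
The first is nested inside the second, so OTU23 shares a more recent common ancestor with OTU54.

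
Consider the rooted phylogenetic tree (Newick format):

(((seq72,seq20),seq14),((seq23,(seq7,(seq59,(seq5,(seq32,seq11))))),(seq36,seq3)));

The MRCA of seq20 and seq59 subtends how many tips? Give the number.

11

The MRCA of seq20 and seq59 is the root, so the clade is the entire tree.
That clade contains 11 terminal taxa: seq11, seq14, seq20, seq23, seq3, seq32, seq36, seq5, seq59, seq7, seq72.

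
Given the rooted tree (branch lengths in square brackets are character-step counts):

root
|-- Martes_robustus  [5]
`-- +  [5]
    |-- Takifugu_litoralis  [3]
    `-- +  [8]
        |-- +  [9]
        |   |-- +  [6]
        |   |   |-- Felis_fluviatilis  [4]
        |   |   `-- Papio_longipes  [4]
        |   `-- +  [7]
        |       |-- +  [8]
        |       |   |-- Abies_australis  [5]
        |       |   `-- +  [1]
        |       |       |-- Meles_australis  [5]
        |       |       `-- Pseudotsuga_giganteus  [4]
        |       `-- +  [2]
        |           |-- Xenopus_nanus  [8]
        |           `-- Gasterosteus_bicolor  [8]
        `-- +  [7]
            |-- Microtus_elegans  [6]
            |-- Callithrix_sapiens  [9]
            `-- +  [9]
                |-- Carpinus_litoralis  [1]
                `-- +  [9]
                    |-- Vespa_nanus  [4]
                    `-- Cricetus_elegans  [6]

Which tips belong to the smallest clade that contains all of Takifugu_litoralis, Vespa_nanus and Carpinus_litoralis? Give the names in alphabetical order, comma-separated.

Abies_australis, Callithrix_sapiens, Carpinus_litoralis, Cricetus_elegans, Felis_fluviatilis, Gasterosteus_bicolor, Meles_australis, Microtus_elegans, Papio_longipes, Pseudotsuga_giganteus, Takifugu_litoralis, Vespa_nanus, Xenopus_nanus

Tracing Takifugu_litoralis: it sits inside (Takifugu_litoralis,(((Felis_fluviatilis,Papio_longipes),((Abies_australis,(Meles_australis,Pseudotsuga_giganteus)),(Xenopus_nanus,Gasterosteus_bicolor))),(Microtus_elegans,Callithrix_sapiens,(Carpinus_litoralis,(Vespa_nanus,Cricetus_elegans))))).
Tracing Vespa_nanus: it sits inside (Vespa_nanus,Cricetus_elegans).
Tracing Carpinus_litoralis: it sits inside (Carpinus_litoralis,(Vespa_nanus,Cricetus_elegans)).
The smallest clade enclosing all 3 is (Takifugu_litoralis,(((Felis_fluviatilis,Papio_longipes),((Abies_australis,(Meles_australis,Pseudotsuga_giganteus)),(Xenopus_nanus,Gasterosteus_bicolor))),(Microtus_elegans,Callithrix_sapiens,(Carpinus_litoralis,(Vespa_nanus,Cricetus_elegans))))); the answer is its 13 terminal taxa in alphabetical order.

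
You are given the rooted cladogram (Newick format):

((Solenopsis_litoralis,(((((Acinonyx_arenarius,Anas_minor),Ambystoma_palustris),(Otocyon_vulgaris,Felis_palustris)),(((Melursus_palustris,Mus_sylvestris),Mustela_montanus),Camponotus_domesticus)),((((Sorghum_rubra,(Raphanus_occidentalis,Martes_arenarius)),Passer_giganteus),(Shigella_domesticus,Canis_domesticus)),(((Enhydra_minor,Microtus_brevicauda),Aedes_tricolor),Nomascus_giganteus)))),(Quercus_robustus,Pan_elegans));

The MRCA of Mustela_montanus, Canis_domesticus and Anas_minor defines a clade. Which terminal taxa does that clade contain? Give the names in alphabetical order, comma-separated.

Tracing Mustela_montanus: it sits inside ((Melursus_palustris,Mus_sylvestris),Mustela_montanus).
Tracing Canis_domesticus: it sits inside (Shigella_domesticus,Canis_domesticus).
Tracing Anas_minor: it sits inside (Acinonyx_arenarius,Anas_minor).
The smallest clade enclosing all 3 is (((((Acinonyx_arenarius,Anas_minor),Ambystoma_palustris),(Otocyon_vulgaris,Felis_palustris)),(((Melursus_palustris,Mus_sylvestris),Mustela_montanus),Camponotus_domesticus)),((((Sorghum_rubra,(Raphanus_occidentalis,Martes_arenarius)),Passer_giganteus),(Shigella_domesticus,Canis_domesticus)),(((Enhydra_minor,Microtus_brevicauda),Aedes_tricolor),Nomascus_giganteus))); the answer is its 19 terminal taxa in alphabetical order.

Acinonyx_arenarius, Aedes_tricolor, Ambystoma_palustris, Anas_minor, Camponotus_domesticus, Canis_domesticus, Enhydra_minor, Felis_palustris, Martes_arenarius, Melursus_palustris, Microtus_brevicauda, Mus_sylvestris, Mustela_montanus, Nomascus_giganteus, Otocyon_vulgaris, Passer_giganteus, Raphanus_occidentalis, Shigella_domesticus, Sorghum_rubra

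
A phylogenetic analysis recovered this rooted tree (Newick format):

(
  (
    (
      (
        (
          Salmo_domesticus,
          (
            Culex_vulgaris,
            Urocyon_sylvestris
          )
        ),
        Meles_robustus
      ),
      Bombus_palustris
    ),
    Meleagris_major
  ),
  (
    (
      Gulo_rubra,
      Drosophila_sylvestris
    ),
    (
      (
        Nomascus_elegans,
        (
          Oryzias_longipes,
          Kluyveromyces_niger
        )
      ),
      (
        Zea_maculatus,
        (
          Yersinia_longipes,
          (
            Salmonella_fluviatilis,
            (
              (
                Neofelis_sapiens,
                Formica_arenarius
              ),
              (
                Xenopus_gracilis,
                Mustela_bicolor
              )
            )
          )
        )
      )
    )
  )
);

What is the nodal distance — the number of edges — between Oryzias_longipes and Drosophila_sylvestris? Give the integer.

6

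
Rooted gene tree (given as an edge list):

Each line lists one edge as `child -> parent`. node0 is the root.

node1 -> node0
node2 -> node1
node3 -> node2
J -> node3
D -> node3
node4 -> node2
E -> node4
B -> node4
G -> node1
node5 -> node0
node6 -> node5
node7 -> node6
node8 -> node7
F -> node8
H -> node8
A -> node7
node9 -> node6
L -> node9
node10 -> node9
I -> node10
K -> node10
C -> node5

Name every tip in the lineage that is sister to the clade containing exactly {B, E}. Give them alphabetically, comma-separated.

The clade containing exactly {B, E} attaches to the tree at the node subtending ((J,D),(E,B)).
The other lineage descending from that same node — the sister group — is (J,D); its 2 tips in alphabetical order are the answer.

D, J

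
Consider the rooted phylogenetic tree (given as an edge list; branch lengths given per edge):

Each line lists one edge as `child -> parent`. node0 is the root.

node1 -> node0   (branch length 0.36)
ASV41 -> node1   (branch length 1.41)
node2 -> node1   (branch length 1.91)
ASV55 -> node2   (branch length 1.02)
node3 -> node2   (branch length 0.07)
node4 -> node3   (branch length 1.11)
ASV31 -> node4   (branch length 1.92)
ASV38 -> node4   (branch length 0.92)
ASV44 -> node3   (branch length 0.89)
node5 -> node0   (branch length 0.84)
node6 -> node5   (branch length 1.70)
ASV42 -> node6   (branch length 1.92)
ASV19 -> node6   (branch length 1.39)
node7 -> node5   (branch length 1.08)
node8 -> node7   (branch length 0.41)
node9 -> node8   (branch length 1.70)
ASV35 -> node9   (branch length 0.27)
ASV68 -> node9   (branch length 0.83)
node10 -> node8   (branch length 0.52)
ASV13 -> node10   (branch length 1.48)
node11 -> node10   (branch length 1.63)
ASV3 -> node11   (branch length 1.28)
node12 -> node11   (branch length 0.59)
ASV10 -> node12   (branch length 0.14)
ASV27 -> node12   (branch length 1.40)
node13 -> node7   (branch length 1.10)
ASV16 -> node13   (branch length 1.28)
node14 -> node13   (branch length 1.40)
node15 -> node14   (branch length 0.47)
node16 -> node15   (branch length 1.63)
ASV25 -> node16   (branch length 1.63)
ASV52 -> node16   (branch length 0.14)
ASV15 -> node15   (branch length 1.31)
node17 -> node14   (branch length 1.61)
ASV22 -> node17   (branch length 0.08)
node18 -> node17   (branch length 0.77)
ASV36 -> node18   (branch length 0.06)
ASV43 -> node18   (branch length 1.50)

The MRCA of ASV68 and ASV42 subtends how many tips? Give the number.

15

The MRCA of ASV68 and ASV42 is the node subtending ((ASV42,ASV19),(((ASV35,ASV68),(ASV13,(ASV3,(ASV10,ASV27)))),(ASV16,(((ASV25,ASV52),ASV15),(ASV22,(ASV36,ASV43)))))).
That clade contains 15 terminal taxa: ASV10, ASV13, ASV15, ASV16, ASV19, ASV22, ASV25, ASV27, ASV3, ASV35, ASV36, ASV42, ASV43, ASV52, ASV68.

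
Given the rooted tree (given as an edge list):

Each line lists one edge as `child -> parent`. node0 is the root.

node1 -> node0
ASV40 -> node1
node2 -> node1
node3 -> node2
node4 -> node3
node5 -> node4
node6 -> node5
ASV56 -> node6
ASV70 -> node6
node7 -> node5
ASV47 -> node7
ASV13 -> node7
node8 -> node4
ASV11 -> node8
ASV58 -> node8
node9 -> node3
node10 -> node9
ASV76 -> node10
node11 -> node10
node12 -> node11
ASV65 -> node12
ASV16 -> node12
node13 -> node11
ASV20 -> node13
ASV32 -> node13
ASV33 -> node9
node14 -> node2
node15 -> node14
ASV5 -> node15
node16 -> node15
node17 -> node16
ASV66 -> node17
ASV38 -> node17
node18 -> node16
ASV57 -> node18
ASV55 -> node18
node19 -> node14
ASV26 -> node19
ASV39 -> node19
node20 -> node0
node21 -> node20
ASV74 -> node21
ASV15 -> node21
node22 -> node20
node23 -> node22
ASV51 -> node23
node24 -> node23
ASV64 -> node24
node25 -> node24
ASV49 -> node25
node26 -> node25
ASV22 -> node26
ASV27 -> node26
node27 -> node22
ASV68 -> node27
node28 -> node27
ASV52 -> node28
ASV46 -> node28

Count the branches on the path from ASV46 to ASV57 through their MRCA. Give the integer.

12

The MRCA of ASV46 and ASV57 is the root of the tree.
From ASV46 up to that node: 5 branches. From ASV57 up to the same node: 7 branches. Total: 5 + 7 = 12.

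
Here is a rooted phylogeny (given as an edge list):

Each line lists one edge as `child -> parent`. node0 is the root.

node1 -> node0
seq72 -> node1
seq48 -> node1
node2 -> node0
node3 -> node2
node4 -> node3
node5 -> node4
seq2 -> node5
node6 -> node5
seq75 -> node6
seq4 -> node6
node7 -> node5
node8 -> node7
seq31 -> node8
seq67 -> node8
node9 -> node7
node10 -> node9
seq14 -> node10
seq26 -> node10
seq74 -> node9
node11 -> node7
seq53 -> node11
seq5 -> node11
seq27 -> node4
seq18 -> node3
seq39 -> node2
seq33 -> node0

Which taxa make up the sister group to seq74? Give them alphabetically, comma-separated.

seq14, seq26

seq74 attaches to the tree at the node subtending ((seq14,seq26),seq74).
The other lineage descending from that same node — the sister group — is (seq14,seq26); its 2 tips in alphabetical order are the answer.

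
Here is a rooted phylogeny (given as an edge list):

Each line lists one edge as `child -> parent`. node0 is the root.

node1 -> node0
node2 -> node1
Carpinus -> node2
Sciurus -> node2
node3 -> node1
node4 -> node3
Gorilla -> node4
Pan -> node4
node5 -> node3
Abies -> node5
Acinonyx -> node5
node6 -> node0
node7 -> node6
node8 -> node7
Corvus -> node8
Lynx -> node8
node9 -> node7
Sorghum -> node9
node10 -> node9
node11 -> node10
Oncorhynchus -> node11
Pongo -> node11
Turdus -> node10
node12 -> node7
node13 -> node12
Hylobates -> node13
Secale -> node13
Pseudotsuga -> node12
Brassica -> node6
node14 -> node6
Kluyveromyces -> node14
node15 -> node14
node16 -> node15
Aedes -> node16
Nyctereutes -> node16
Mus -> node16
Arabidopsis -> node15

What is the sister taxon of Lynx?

Corvus

Lynx attaches to the tree at the node subtending (Corvus,Lynx).
The other lineage descending from that same node — the sister group — is the single tip Corvus.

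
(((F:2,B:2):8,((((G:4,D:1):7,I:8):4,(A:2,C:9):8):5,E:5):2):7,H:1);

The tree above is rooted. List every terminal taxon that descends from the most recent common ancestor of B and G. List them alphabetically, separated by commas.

Tracing B: it sits inside (F,B).
Tracing G: it sits inside (G,D).
The smallest clade enclosing both is ((F,B),((((G,D),I),(A,C)),E)); the answer is its 8 terminal taxa in alphabetical order.

A, B, C, D, E, F, G, I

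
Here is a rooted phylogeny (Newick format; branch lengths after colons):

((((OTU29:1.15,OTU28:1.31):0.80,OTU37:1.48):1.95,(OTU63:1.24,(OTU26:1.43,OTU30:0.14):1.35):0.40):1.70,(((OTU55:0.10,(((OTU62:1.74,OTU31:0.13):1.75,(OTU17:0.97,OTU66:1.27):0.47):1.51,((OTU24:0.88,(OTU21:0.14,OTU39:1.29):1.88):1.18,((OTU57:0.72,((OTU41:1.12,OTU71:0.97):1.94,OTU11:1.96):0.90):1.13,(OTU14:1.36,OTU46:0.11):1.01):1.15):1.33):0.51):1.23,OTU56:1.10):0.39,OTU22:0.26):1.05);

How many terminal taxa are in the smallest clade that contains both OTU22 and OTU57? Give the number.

16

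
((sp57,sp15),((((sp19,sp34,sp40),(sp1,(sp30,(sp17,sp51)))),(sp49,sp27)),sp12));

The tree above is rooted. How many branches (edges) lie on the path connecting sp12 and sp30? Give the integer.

6

The MRCA of sp12 and sp30 is the node subtending ((((sp19,sp34,sp40),(sp1,(sp30,(sp17,sp51)))),(sp49,sp27)),sp12).
From sp12 up to that node: 1 branch. From sp30 up to the same node: 5 branches. Total: 1 + 5 = 6.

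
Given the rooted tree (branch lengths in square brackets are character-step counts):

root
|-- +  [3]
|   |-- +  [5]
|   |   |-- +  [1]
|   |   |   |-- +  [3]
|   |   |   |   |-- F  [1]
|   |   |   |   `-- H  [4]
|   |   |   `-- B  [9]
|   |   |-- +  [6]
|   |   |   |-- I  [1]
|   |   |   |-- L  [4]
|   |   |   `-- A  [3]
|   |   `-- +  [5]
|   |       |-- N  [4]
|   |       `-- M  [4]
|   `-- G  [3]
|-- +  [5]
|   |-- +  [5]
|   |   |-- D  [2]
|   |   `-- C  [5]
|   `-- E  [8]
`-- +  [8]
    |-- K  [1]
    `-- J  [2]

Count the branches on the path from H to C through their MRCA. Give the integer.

8

The MRCA of H and C is the root of the tree.
From H up to that node: 5 branches. From C up to the same node: 3 branches. Total: 5 + 3 = 8.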